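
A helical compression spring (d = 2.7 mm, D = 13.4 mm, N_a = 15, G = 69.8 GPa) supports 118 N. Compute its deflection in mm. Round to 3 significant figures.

k = Gd⁴/(8D³N_a) = (69.8×10³)(2.7⁴)/(8·13.4³·15) = 12.847 N/mm
δ = F/k = 118 / 12.847 = 9.1847 mm

9.18 mm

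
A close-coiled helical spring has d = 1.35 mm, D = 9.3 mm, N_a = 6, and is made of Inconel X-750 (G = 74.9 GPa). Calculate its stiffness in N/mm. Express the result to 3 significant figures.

6.44 N/mm

k = Gd⁴/(8D³N_a) = (74.9×10³ × 1.35⁴) / (8 × 9.3³ × 6)
  = 248781 / 38609.1 = 6.4436 N/mm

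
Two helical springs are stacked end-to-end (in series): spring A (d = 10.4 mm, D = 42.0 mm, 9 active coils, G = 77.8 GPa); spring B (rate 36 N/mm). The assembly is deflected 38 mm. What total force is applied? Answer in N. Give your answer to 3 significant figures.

k_A = Gd⁴/(8D³N_a) = (77.8×10³)(10.4⁴)/(8·42.0³·9) = 170.62 N/mm
Series: 1/k_eq = 1/170.62 + 1/36 = 0.033639; k_eq = 29.728 N/mm
F = k_eq·δ = 29.728·38 = 1129.7 N

1130 N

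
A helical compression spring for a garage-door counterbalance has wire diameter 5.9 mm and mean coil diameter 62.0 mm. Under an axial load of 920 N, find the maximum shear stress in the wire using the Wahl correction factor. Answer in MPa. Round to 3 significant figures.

804 MPa

Spring index C = D/d = 62.0/5.9 = 10.5085
K_W = (4C−1)/(4C−4) + 0.615/C = 41.034/38.034 + 0.0585 = 1.1374
τ₀ = 8FD/(πd³) = 8·920·62.0/(π·5.9³) = 456320/645.22 = 707.23 MPa
τ_max = K·τ₀ = 1.1374 × 707.23 = 804.41 MPa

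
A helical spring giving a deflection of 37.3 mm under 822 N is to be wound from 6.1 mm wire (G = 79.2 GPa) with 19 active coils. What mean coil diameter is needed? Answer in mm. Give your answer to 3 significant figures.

Required rate k = F/δ = 822/37.3 = 22.038 N/mm
D = (Gd⁴/(8N_a·k))^(1/3) = (79.2×10³·6.1⁴/(8·19·22.038))^(1/3)
  = (32736.9)^(1/3) = 31.9899 mm

32.0 mm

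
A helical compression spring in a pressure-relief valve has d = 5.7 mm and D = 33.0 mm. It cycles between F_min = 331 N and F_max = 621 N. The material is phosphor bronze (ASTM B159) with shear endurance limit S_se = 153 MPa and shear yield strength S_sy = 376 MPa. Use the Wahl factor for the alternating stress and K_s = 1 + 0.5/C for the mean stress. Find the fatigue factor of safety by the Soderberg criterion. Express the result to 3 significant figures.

0.857

C = D/d = 33.0/5.7 = 5.7895; K_W = (4C−1)/(4C−4)+0.615/C = 1.2628; K_s = 1+0.5/C = 1.0864
F_a = (F_max−F_min)/2 = 145 N; F_m = (F_max+F_min)/2 = 476 N
τ_a = K_W·8F_aD/(πd³) = 1.2628 × 65.796 = 83.088 MPa
τ_m = K_s·8F_mD/(πd³) = 1.0864 × 215.99 = 234.65 MPa
Soderberg: 1/n_f = τ_a/S_se + τ_m/S_sy = 83.088/153 + 234.65/376 = 0.54306 + 0.62406 = 1.1671
n_f = 1/1.1671 = 0.8568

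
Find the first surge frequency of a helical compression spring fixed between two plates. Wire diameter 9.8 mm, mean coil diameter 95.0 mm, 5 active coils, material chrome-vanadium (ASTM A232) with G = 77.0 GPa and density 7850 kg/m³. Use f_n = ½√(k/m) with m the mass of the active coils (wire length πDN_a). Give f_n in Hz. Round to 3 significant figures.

k = Gd⁴/(8D³N_a) = (77.0×10³)(9.8⁴)/(8·95.0³·5) = 20.709 N/mm = 20709 N/m
Wire length L = πDN_a = π·95.0·5 = 1492.3 mm
m = ρ·(πd²/4)·L = 7850 × 75.43×10⁻⁶ m² × 1.4923 m = 0.8836 kg
f_n = ½√(k/m) = 0.5·√(20709/0.8836) = 0.5·√(23437) = 76.546 Hz

76.5 Hz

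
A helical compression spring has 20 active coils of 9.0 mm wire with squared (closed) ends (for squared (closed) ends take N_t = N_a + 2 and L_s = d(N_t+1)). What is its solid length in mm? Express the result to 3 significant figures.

207 mm

squared (closed) ends: N_t = N_a + 2 = 20 + 2 = 22
L_s = d·(N_t+1) = 9.0 × 23 = 207 mm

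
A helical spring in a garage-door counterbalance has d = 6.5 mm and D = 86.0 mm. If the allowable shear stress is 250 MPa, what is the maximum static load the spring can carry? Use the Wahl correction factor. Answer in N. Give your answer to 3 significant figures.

C = D/d = 86.0/6.5 = 13.2308
K_W = (4C−1)/(4C−4) + 0.615/C = 51.923/48.923 + 0.0465 = 1.1078
τ_max = K·8FD/(πd³) → F_max = τ_allow·πd³/(8DK)
F_max = 250·π·6.5³/(8·86.0·1.1078) = 2.1569e+05/762.17 = 283 N

283 N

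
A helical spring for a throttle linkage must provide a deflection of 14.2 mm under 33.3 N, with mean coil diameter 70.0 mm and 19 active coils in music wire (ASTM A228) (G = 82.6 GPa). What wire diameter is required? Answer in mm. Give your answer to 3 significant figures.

6.20 mm

Required rate k = F/δ = 33.3/14.2 = 2.3451 N/mm
d = (8D³N_a·k / G)^(1/4) = (8·70.0³·19·2.3451 / (82.6×10³))^0.25
  = (1480.2)^0.25 = 6.2027 mm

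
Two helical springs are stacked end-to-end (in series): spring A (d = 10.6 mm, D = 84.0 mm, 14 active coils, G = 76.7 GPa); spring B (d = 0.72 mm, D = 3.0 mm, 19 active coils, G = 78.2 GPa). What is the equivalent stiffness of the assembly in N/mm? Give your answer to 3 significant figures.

3.79 N/mm

k_A = Gd⁴/(8D³N_a) = (76.7×10³)(10.6⁴)/(8·84.0³·14) = 14.587 N/mm
k_B = Gd⁴/(8D³N_a) = (78.2×10³)(0.72⁴)/(8·3.0³·19) = 5.1207 N/mm
Series: 1/k_eq = 1/14.587 + 1/5.1207 = 0.26384; k_eq = 3.7902 N/mm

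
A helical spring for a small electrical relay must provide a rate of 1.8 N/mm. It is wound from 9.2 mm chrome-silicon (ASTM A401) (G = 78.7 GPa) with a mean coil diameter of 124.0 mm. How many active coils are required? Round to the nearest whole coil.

N_a = Gd⁴/(8D³k) = (78.7×10³ × 9.2⁴)/(8 × 124.0³ × 1.8)
    = 5.63801e+08 / 2.74554e+07 = 20.54 → 21 coils

21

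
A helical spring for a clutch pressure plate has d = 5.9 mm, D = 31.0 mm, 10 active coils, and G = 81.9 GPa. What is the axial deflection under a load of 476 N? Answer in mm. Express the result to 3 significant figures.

k = Gd⁴/(8D³N_a) = (81.9×10³)(5.9⁴)/(8·31.0³·10) = 41.641 N/mm
δ = F/k = 476 / 41.641 = 11.431 mm

11.4 mm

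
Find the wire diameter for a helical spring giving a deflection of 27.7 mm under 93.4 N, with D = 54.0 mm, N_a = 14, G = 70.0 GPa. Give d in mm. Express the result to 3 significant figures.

Required rate k = F/δ = 93.4/27.7 = 3.3718 N/mm
d = (8D³N_a·k / G)^(1/4) = (8·54.0³·14·3.3718 / (70.0×10³))^0.25
  = (849.51)^0.25 = 5.3987 mm

5.40 mm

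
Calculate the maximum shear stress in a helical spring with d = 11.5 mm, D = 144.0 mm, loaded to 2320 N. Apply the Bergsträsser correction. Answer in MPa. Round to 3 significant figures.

Spring index C = D/d = 144.0/11.5 = 12.5217
K_B = (4C+2)/(4C−3) = 52.087/47.087 = 1.1062
τ₀ = 8FD/(πd³) = 8·2320·144.0/(π·11.5³) = 2.67264e+06/4778 = 559.37 MPa
τ_max = K·τ₀ = 1.1062 × 559.37 = 618.76 MPa

619 MPa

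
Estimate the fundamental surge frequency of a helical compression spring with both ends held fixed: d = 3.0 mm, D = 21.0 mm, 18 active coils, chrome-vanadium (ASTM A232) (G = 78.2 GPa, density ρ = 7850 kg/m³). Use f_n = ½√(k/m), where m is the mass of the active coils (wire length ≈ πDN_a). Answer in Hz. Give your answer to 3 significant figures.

134 Hz

k = Gd⁴/(8D³N_a) = (78.2×10³)(3.0⁴)/(8·21.0³·18) = 4.7498 N/mm = 4749.8 N/m
Wire length L = πDN_a = π·21.0·18 = 1187.5 mm
m = ρ·(πd²/4)·L = 7850 × 7.0686×10⁻⁶ m² × 1.1875 m = 0.065894 kg
f_n = ½√(k/m) = 0.5·√(4749.8/0.065894) = 0.5·√(72082) = 134.24 Hz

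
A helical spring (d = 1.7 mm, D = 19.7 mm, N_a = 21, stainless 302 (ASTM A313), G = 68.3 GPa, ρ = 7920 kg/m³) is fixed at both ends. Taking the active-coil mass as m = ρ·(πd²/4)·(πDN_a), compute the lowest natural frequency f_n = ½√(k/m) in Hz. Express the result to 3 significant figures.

68.9 Hz

k = Gd⁴/(8D³N_a) = (68.3×10³)(1.7⁴)/(8·19.7³·21) = 0.44413 N/mm = 444.13 N/m
Wire length L = πDN_a = π·19.7·21 = 1299.7 mm
m = ρ·(πd²/4)·L = 7920 × 2.2698×10⁻⁶ m² × 1.2997 m = 0.023364 kg
f_n = ½√(k/m) = 0.5·√(444.13/0.023364) = 0.5·√(19009) = 68.937 Hz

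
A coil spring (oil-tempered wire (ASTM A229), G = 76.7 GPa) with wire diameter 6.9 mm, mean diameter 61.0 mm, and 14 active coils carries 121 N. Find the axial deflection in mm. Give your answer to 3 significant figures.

17.7 mm

k = Gd⁴/(8D³N_a) = (76.7×10³)(6.9⁴)/(8·61.0³·14) = 6.8389 N/mm
δ = F/k = 121 / 6.8389 = 17.693 mm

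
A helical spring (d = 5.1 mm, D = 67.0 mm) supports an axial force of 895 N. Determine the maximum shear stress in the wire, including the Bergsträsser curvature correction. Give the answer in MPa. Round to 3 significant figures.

1270 MPa

Spring index C = D/d = 67.0/5.1 = 13.1373
K_B = (4C+2)/(4C−3) = 54.549/49.549 = 1.1009
τ₀ = 8FD/(πd³) = 8·895·67.0/(π·5.1³) = 479720/416.74 = 1151.1 MPa
τ_max = K·τ₀ = 1.1009 × 1151.1 = 1267.3 MPa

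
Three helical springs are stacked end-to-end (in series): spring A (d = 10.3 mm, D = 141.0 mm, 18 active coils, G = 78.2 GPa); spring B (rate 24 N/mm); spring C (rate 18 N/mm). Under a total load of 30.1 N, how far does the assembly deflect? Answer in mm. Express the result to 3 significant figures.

16.7 mm

k_A = Gd⁴/(8D³N_a) = (78.2×10³)(10.3⁴)/(8·141.0³·18) = 2.1804 N/mm
Series: 1/k_eq = 1/2.1804 + 1/24 + 1/18 = 0.55585; k_eq = 1.799 N/mm
δ = F/k_eq = 30.1/1.799 = 16.731 mm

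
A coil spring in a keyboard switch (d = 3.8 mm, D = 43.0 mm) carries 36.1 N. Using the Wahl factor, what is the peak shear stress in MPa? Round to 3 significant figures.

81.2 MPa

Spring index C = D/d = 43.0/3.8 = 11.3158
K_W = (4C−1)/(4C−4) + 0.615/C = 44.263/41.263 + 0.0543 = 1.1271
τ₀ = 8FD/(πd³) = 8·36.1·43.0/(π·3.8³) = 12418.4/172.39 = 72.039 MPa
τ_max = K·τ₀ = 1.1271 × 72.039 = 81.191 MPa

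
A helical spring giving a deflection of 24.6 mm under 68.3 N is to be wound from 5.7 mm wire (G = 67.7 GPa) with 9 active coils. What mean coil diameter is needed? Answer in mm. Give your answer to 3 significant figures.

71.0 mm

Required rate k = F/δ = 68.3/24.6 = 2.7764 N/mm
D = (Gd⁴/(8N_a·k))^(1/3) = (67.7×10³·5.7⁴/(8·9·2.7764))^(1/3)
  = (357495)^(1/3) = 70.9725 mm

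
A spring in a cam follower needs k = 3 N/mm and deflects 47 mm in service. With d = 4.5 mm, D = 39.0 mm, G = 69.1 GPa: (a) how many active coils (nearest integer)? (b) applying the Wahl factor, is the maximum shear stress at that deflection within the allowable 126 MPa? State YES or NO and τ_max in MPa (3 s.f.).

N_a = Gd⁴/(8D³k) = (69.1×10³)(4.5⁴)/(8·39.0³·3) = 19.9 → N_a = 20
Actual rate k = Gd⁴/(8D³·20) = 2.9855 N/mm
Working load F = kδ = 2.9855·47 = 140.32 N
C = 39.0/4.5 = 8.6667; K_W = (4C−1)/(4C−4)+0.615/C = 1.1688
τ_max = K_W·8FD/(πd³) = 1.1688·152.93 = 178.74 MPa
τ_max > 126 MPa → exceeds allowable

(a) 20 coils; (b) NO, τ_max = 179 MPa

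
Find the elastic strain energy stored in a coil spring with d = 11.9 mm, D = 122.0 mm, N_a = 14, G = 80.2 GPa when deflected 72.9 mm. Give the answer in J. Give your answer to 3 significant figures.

k = Gd⁴/(8D³N_a) = (80.2×10³)(11.9⁴)/(8·122.0³·14) = 7.908 N/mm
U = ½kδ² = 0.5 × 7.908 × 72.9² = 21013 N·mm = 21.013 J

21.0 J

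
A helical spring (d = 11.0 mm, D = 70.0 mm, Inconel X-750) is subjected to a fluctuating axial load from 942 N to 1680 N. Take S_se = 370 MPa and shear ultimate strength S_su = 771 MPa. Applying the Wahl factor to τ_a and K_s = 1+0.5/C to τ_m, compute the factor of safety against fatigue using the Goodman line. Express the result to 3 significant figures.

C = D/d = 70.0/11.0 = 6.3636; K_W = (4C−1)/(4C−4)+0.615/C = 1.2365; K_s = 1+0.5/C = 1.0786
F_a = (F_max−F_min)/2 = 369 N; F_m = (F_max+F_min)/2 = 1311 N
τ_a = K_W·8F_aD/(πd³) = 1.2365 × 49.418 = 61.104 MPa
τ_m = K_s·8F_mD/(πd³) = 1.0786 × 175.58 = 189.37 MPa
Goodman: 1/n_f = τ_a/S_se + τ_m/S_su = 61.104/370 + 189.37/771 = 0.16515 + 0.24562 = 0.41076
n_f = 1/0.41076 = 2.434

2.43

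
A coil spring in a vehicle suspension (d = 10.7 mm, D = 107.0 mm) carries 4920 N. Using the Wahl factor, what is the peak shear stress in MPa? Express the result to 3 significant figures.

1250 MPa

Spring index C = D/d = 107.0/10.7 = 10.0000
K_W = (4C−1)/(4C−4) + 0.615/C = 39.000/36.000 + 0.0615 = 1.1448
τ₀ = 8FD/(πd³) = 8·4920·107.0/(π·10.7³) = 4.21152e+06/3848.6 = 1094.3 MPa
τ_max = K·τ₀ = 1.1448 × 1094.3 = 1252.8 MPa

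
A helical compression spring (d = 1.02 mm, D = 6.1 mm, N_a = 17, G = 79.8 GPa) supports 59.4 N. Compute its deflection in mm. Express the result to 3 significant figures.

k = Gd⁴/(8D³N_a) = (79.8×10³)(1.02⁴)/(8·6.1³·17) = 2.7982 N/mm
δ = F/k = 59.4 / 2.7982 = 21.228 mm

21.2 mm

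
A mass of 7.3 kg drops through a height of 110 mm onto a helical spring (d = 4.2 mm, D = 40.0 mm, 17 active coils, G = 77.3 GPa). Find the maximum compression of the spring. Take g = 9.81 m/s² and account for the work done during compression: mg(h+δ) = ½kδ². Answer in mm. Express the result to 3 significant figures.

106 mm

k = Gd⁴/(8D³N_a) = (77.3×10³)(4.2⁴)/(8·40.0³·17) = 2.7635 N/mm
W = mg = 7.3 × 9.81 = 71.613 N
½kδ² − Wδ − Wh = 0 → δ = (W + √(W² + 2kWh))/k
δ = (71.613 + √(5128.4 + 43538.4))/2.7635 = (71.613 + 220.61)/2.7635 = 105.74 mm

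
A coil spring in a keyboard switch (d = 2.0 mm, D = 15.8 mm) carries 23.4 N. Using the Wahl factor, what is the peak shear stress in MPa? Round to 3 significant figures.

140 MPa

Spring index C = D/d = 15.8/2.0 = 7.9000
K_W = (4C−1)/(4C−4) + 0.615/C = 30.600/27.600 + 0.0778 = 1.1865
τ₀ = 8FD/(πd³) = 8·23.4·15.8/(π·2.0³) = 2957.76/25.133 = 117.69 MPa
τ_max = K·τ₀ = 1.1865 × 117.69 = 139.64 MPa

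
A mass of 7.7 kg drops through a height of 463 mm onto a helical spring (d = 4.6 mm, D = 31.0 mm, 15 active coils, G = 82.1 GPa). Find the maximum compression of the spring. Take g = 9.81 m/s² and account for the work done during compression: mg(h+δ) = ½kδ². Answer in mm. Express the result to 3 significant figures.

k = Gd⁴/(8D³N_a) = (82.1×10³)(4.6⁴)/(8·31.0³·15) = 10.283 N/mm
W = mg = 7.7 × 9.81 = 75.537 N
½kδ² − Wδ − Wh = 0 → δ = (W + √(W² + 2kWh))/k
δ = (75.537 + √(5705.8 + 719248))/10.283 = (75.537 + 851.44)/10.283 = 90.149 mm

90.1 mm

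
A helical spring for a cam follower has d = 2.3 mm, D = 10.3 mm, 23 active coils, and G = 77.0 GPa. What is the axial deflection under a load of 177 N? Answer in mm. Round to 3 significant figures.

k = Gd⁴/(8D³N_a) = (77.0×10³)(2.3⁴)/(8·10.3³·23) = 10.717 N/mm
δ = F/k = 177 / 10.717 = 16.516 mm

16.5 mm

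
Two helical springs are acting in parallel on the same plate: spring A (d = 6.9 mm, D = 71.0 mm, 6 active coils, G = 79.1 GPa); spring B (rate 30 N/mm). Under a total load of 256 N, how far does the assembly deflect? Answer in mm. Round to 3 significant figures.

k_A = Gd⁴/(8D³N_a) = (79.1×10³)(6.9⁴)/(8·71.0³·6) = 10.437 N/mm
Parallel: k_eq = 10.437 + 30 = 40.437 N/mm
δ = F/k_eq = 256/40.437 = 6.3309 mm

6.33 mm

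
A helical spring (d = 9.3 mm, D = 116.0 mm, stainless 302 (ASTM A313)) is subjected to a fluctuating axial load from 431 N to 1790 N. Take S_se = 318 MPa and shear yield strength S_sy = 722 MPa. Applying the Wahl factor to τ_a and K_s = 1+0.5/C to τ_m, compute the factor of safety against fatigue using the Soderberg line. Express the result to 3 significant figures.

C = D/d = 116.0/9.3 = 12.4731; K_W = (4C−1)/(4C−4)+0.615/C = 1.1147; K_s = 1+0.5/C = 1.0401
F_a = (F_max−F_min)/2 = 679.5 N; F_m = (F_max+F_min)/2 = 1110.5 N
τ_a = K_W·8F_aD/(πd³) = 1.1147 × 249.54 = 278.16 MPa
τ_m = K_s·8F_mD/(πd³) = 1.0401 × 407.82 = 424.17 MPa
Soderberg: 1/n_f = τ_a/S_se + τ_m/S_sy = 278.16/318 + 424.17/722 = 0.87470 + 0.58749 = 1.4622
n_f = 1/1.4622 = 0.6839

0.684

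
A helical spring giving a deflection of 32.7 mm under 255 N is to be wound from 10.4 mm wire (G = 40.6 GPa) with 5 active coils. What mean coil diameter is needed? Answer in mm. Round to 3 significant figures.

115 mm

Required rate k = F/δ = 255/32.7 = 7.7982 N/mm
D = (Gd⁴/(8N_a·k))^(1/3) = (40.6×10³·10.4⁴/(8·5·7.7982))^(1/3)
  = (1.52267e+06)^(1/3) = 115.0453 mm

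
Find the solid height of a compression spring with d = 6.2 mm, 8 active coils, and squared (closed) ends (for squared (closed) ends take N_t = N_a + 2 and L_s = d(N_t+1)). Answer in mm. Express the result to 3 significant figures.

68.2 mm

squared (closed) ends: N_t = N_a + 2 = 8 + 2 = 10
L_s = d·(N_t+1) = 6.2 × 11 = 68.2 mm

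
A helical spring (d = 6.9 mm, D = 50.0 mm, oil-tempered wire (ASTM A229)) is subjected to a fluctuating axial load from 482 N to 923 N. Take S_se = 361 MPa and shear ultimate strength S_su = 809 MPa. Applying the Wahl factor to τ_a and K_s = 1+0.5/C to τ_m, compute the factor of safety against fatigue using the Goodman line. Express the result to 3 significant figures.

C = D/d = 50.0/6.9 = 7.2464; K_W = (4C−1)/(4C−4)+0.615/C = 1.2049; K_s = 1+0.5/C = 1.0690
F_a = (F_max−F_min)/2 = 220.5 N; F_m = (F_max+F_min)/2 = 702.5 N
τ_a = K_W·8F_aD/(πd³) = 1.2049 × 85.462 = 102.98 MPa
τ_m = K_s·8F_mD/(πd³) = 1.0690 × 272.28 = 291.06 MPa
Goodman: 1/n_f = τ_a/S_se + τ_m/S_su = 102.98/361 + 291.06/809 = 0.28525 + 0.35978 = 0.64503
n_f = 1/0.64503 = 1.55

1.55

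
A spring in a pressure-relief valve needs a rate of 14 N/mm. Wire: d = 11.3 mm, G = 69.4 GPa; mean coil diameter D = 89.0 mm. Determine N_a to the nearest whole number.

N_a = Gd⁴/(8D³k) = (69.4×10³ × 11.3⁴)/(8 × 89.0³ × 14)
    = 1.13155e+09 / 7.89565e+07 = 14.33 → 14 coils

14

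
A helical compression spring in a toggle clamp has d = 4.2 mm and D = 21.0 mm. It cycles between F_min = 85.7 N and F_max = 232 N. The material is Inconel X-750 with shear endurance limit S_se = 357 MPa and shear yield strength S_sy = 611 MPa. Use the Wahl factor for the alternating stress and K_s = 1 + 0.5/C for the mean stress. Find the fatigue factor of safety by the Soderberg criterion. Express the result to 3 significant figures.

2.50

C = D/d = 21.0/4.2 = 5.0000; K_W = (4C−1)/(4C−4)+0.615/C = 1.3105; K_s = 1+0.5/C = 1.1000
F_a = (F_max−F_min)/2 = 73.15 N; F_m = (F_max+F_min)/2 = 158.85 N
τ_a = K_W·8F_aD/(πd³) = 1.3105 × 52.799 = 69.193 MPa
τ_m = K_s·8F_mD/(πd³) = 1.1000 × 114.66 = 126.12 MPa
Soderberg: 1/n_f = τ_a/S_se + τ_m/S_sy = 69.193/357 + 126.12/611 = 0.19382 + 0.20642 = 0.40024
n_f = 1/0.40024 = 2.499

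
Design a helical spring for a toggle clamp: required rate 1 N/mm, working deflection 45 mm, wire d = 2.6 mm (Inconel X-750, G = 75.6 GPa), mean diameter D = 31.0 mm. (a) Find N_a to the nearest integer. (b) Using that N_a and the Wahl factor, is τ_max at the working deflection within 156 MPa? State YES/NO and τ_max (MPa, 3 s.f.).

(a) 14 coils; (b) NO, τ_max = 234 MPa

N_a = Gd⁴/(8D³k) = (75.6×10³)(2.6⁴)/(8·31.0³·1) = 14.5 → N_a = 14
Actual rate k = Gd⁴/(8D³·14) = 1.0354 N/mm
Working load F = kδ = 1.0354·45 = 46.593 N
C = 31.0/2.6 = 11.9231; K_W = (4C−1)/(4C−4)+0.615/C = 1.1202
τ_max = K_W·8FD/(πd³) = 1.1202·209.27 = 234.43 MPa
τ_max > 156 MPa → exceeds allowable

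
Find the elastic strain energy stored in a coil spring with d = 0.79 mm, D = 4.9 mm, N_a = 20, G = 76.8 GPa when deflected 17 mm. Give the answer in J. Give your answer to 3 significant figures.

k = Gd⁴/(8D³N_a) = (76.8×10³)(0.79⁴)/(8·4.9³·20) = 1.5891 N/mm
U = ½kδ² = 0.5 × 1.5891 × 17² = 229.63 N·mm = 0.22963 J

0.230 J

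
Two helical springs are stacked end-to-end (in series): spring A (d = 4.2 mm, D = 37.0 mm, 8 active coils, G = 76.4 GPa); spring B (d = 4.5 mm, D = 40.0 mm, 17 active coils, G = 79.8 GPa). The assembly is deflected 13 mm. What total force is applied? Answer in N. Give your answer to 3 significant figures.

32.3 N

k_A = Gd⁴/(8D³N_a) = (76.4×10³)(4.2⁴)/(8·37.0³·8) = 7.3334 N/mm
k_B = Gd⁴/(8D³N_a) = (79.8×10³)(4.5⁴)/(8·40.0³·17) = 3.7595 N/mm
Series: 1/k_eq = 1/7.3334 + 1/3.7595 = 0.40235; k_eq = 2.4854 N/mm
F = k_eq·δ = 2.4854·13 = 32.31 N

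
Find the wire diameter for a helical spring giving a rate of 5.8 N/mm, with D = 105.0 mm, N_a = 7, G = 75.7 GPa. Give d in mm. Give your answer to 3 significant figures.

d = (8D³N_a·k / G)^(1/4) = (8·105.0³·7·5.8 / (75.7×10³))^0.25
  = (4966.9)^0.25 = 8.3950 mm

8.40 mm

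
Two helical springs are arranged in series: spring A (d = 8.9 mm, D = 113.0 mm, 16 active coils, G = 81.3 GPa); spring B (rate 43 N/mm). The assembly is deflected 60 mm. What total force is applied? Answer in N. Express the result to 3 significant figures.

156 N

k_A = Gd⁴/(8D³N_a) = (81.3×10³)(8.9⁴)/(8·113.0³·16) = 2.7619 N/mm
Series: 1/k_eq = 1/2.7619 + 1/43 = 0.38533; k_eq = 2.5952 N/mm
F = k_eq·δ = 2.5952·60 = 155.71 N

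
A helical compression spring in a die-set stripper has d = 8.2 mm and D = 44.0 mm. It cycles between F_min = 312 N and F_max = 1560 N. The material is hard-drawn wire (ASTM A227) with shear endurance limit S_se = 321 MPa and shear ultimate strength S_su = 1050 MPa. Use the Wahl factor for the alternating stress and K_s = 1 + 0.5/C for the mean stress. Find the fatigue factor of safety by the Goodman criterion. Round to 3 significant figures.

C = D/d = 44.0/8.2 = 5.3659; K_W = (4C−1)/(4C−4)+0.615/C = 1.2864; K_s = 1+0.5/C = 1.0932
F_a = (F_max−F_min)/2 = 624 N; F_m = (F_max+F_min)/2 = 936 N
τ_a = K_W·8F_aD/(πd³) = 1.2864 × 126.8 = 163.12 MPa
τ_m = K_s·8F_mD/(πd³) = 1.0932 × 190.21 = 207.93 MPa
Goodman: 1/n_f = τ_a/S_se + τ_m/S_su = 163.12/321 + 207.93/1050 = 0.50817 + 0.19803 = 0.7062
n_f = 1/0.7062 = 1.416

1.42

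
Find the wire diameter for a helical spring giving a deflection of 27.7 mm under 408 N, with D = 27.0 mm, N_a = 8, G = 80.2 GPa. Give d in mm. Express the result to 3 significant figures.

Required rate k = F/δ = 408/27.7 = 14.729 N/mm
d = (8D³N_a·k / G)^(1/4) = (8·27.0³·8·14.729 / (80.2×10³))^0.25
  = (231.35)^0.25 = 3.9000 mm

3.90 mm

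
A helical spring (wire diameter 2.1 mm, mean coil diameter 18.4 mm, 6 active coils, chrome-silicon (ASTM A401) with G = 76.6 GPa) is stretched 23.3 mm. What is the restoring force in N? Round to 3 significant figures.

116 N

k = Gd⁴/(8D³N_a) = (76.6×10³)(2.1⁴)/(8·18.4³·6) = 4.9821 N/mm
F = k·δ = 4.9821 × 23.3 = 116.08 N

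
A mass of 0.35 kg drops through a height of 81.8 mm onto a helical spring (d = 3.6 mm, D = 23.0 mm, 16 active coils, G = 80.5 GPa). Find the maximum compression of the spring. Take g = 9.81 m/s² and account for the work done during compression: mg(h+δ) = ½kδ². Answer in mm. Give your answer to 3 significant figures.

k = Gd⁴/(8D³N_a) = (80.5×10³)(3.6⁴)/(8·23.0³·16) = 8.6819 N/mm
W = mg = 0.35 × 9.81 = 3.4335 N
½kδ² − Wδ − Wh = 0 → δ = (W + √(W² + 2kWh))/k
δ = (3.4335 + √(11.789 + 4876.78))/8.6819 = (3.4335 + 69.918)/8.6819 = 8.4489 mm

8.45 mm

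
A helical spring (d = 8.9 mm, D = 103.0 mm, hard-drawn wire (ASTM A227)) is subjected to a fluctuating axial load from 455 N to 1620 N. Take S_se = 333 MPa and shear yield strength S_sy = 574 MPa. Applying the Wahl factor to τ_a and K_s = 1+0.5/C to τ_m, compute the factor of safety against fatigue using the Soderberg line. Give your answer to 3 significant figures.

C = D/d = 103.0/8.9 = 11.5730; K_W = (4C−1)/(4C−4)+0.615/C = 1.1241; K_s = 1+0.5/C = 1.0432
F_a = (F_max−F_min)/2 = 582.5 N; F_m = (F_max+F_min)/2 = 1037.5 N
τ_a = K_W·8F_aD/(πd³) = 1.1241 × 216.72 = 243.61 MPa
τ_m = K_s·8F_mD/(πd³) = 1.0432 × 386.01 = 402.68 MPa
Soderberg: 1/n_f = τ_a/S_se + τ_m/S_sy = 243.61/333 + 402.68/574 = 0.73157 + 0.70154 = 1.4331
n_f = 1/1.4331 = 0.6978

0.698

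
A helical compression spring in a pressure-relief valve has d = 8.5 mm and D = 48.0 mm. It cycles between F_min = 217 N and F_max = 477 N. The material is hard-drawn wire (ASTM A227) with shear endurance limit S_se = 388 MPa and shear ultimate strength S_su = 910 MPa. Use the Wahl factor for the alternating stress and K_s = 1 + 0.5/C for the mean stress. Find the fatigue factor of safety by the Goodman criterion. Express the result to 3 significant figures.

5.98

C = D/d = 48.0/8.5 = 5.6471; K_W = (4C−1)/(4C−4)+0.615/C = 1.2703; K_s = 1+0.5/C = 1.0885
F_a = (F_max−F_min)/2 = 130 N; F_m = (F_max+F_min)/2 = 347 N
τ_a = K_W·8F_aD/(πd³) = 1.2703 × 25.874 = 32.868 MPa
τ_m = K_s·8F_mD/(πd³) = 1.0885 × 69.064 = 75.179 MPa
Goodman: 1/n_f = τ_a/S_se + τ_m/S_su = 32.868/388 + 75.179/910 = 0.08471 + 0.08261 = 0.16733
n_f = 1/0.16733 = 5.976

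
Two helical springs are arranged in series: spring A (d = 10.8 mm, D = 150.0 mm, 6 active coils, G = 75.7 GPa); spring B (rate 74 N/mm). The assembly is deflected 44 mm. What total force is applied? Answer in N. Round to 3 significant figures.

258 N

k_A = Gd⁴/(8D³N_a) = (75.7×10³)(10.8⁴)/(8·150.0³·6) = 6.3573 N/mm
Series: 1/k_eq = 1/6.3573 + 1/74 = 0.17081; k_eq = 5.8544 N/mm
F = k_eq·δ = 5.8544·44 = 257.59 N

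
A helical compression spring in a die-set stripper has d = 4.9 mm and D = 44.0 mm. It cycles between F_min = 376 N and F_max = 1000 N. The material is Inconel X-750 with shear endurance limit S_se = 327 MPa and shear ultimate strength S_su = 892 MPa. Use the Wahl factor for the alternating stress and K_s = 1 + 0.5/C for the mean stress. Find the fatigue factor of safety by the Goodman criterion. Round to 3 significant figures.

C = D/d = 44.0/4.9 = 8.9796; K_W = (4C−1)/(4C−4)+0.615/C = 1.1625; K_s = 1+0.5/C = 1.0557
F_a = (F_max−F_min)/2 = 312 N; F_m = (F_max+F_min)/2 = 688 N
τ_a = K_W·8F_aD/(πd³) = 1.1625 × 297.14 = 345.42 MPa
τ_m = K_s·8F_mD/(πd³) = 1.0557 × 655.23 = 691.71 MPa
Goodman: 1/n_f = τ_a/S_se + τ_m/S_su = 345.42/327 + 691.71/892 = 1.05632 + 0.77546 = 1.8318
n_f = 1/1.8318 = 0.5459

0.546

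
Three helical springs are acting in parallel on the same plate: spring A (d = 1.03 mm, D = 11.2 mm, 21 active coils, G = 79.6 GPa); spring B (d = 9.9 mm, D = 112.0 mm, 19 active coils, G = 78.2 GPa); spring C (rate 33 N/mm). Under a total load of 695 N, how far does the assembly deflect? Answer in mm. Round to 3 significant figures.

18.8 mm

k_A = Gd⁴/(8D³N_a) = (79.6×10³)(1.03⁴)/(8·11.2³·21) = 0.37958 N/mm
k_B = Gd⁴/(8D³N_a) = (78.2×10³)(9.9⁴)/(8·112.0³·19) = 3.5176 N/mm
Parallel: k_eq = 0.37958 + 3.5176 + 33 = 36.897 N/mm
δ = F/k_eq = 695/36.897 = 18.836 mm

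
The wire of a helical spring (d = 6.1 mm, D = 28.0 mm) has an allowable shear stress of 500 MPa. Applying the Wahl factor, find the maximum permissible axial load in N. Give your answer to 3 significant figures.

C = D/d = 28.0/6.1 = 4.5902
K_W = (4C−1)/(4C−4) + 0.615/C = 17.361/14.361 + 0.1340 = 1.3429
τ_max = K·8FD/(πd³) → F_max = τ_allow·πd³/(8DK)
F_max = 500·π·6.1³/(8·28.0·1.3429) = 3.5654e+05/300.81 = 1185.3 N

1190 N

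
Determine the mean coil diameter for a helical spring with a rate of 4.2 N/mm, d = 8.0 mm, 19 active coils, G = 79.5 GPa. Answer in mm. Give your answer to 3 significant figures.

D = (Gd⁴/(8N_a·k))^(1/3) = (79.5×10³·8.0⁴/(8·19·4.2))^(1/3)
  = (510075)^(1/3) = 79.8996 mm

79.9 mm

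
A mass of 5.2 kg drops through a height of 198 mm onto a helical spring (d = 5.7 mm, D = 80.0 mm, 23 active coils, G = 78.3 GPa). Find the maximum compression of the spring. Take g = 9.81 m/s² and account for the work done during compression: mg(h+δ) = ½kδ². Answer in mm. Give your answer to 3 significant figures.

k = Gd⁴/(8D³N_a) = (78.3×10³)(5.7⁴)/(8·80.0³·23) = 0.87735 N/mm
W = mg = 5.2 × 9.81 = 51.012 N
½kδ² − Wδ − Wh = 0 → δ = (W + √(W² + 2kWh))/k
δ = (51.012 + √(2602.2 + 17723.2))/0.87735 = (51.012 + 142.57)/0.87735 = 220.64 mm

221 mm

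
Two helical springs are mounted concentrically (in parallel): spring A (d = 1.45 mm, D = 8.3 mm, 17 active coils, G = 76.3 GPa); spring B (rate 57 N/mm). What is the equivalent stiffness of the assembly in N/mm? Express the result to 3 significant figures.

k_A = Gd⁴/(8D³N_a) = (76.3×10³)(1.45⁴)/(8·8.3³·17) = 4.3373 N/mm
Parallel: k_eq = 4.3373 + 57 = 61.337 N/mm

61.3 N/mm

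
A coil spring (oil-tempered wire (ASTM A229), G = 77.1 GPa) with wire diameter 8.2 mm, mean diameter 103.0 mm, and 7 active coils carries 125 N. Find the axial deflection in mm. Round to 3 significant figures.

21.9 mm

k = Gd⁴/(8D³N_a) = (77.1×10³)(8.2⁴)/(8·103.0³·7) = 5.6965 N/mm
δ = F/k = 125 / 5.6965 = 21.943 mm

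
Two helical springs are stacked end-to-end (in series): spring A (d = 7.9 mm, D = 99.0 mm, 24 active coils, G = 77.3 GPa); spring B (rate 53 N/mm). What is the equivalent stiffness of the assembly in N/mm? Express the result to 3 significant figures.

1.57 N/mm

k_A = Gd⁴/(8D³N_a) = (77.3×10³)(7.9⁴)/(8·99.0³·24) = 1.6161 N/mm
Series: 1/k_eq = 1/1.6161 + 1/53 = 0.63762; k_eq = 1.5683 N/mm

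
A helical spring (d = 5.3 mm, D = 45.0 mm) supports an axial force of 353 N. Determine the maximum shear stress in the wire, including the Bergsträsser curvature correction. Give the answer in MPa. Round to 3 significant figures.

316 MPa

Spring index C = D/d = 45.0/5.3 = 8.4906
K_B = (4C+2)/(4C−3) = 35.962/30.962 = 1.1615
τ₀ = 8FD/(πd³) = 8·353·45.0/(π·5.3³) = 127080/467.71 = 271.71 MPa
τ_max = K·τ₀ = 1.1615 × 271.71 = 315.58 MPa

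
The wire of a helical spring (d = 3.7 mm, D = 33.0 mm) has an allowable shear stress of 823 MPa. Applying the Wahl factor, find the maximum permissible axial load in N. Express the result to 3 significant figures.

C = D/d = 33.0/3.7 = 8.9189
K_W = (4C−1)/(4C−4) + 0.615/C = 34.676/31.676 + 0.0690 = 1.1637
τ_max = K·8FD/(πd³) → F_max = τ_allow·πd³/(8DK)
F_max = 823·π·3.7³/(8·33.0·1.1637) = 1.3096e+05/307.21 = 426.31 N

426 N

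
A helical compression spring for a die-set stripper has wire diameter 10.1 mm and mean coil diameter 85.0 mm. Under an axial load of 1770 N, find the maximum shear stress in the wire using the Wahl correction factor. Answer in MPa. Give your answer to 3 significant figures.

Spring index C = D/d = 85.0/10.1 = 8.4158
K_W = (4C−1)/(4C−4) + 0.615/C = 32.663/29.663 + 0.0731 = 1.1742
τ₀ = 8FD/(πd³) = 8·1770·85.0/(π·10.1³) = 1.2036e+06/3236.8 = 371.85 MPa
τ_max = K·τ₀ = 1.1742 × 371.85 = 436.63 MPa

437 MPa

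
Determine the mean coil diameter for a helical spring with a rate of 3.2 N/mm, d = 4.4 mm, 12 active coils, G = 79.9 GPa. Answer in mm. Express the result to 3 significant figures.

46.0 mm

D = (Gd⁴/(8N_a·k))^(1/3) = (79.9×10³·4.4⁴/(8·12·3.2))^(1/3)
  = (97484.7)^(1/3) = 46.0234 mm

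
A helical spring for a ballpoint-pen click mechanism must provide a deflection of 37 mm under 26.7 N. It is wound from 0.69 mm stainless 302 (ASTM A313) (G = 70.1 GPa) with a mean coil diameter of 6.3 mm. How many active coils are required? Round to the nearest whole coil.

11

Required rate k = F/δ = 26.7/37 = 0.72162 N/mm
N_a = Gd⁴/(8D³k) = (70.1×10³ × 0.69⁴)/(8 × 6.3³ × 0.72162)
    = 15889.7 / 1443.51 = 11.01 → 11 coils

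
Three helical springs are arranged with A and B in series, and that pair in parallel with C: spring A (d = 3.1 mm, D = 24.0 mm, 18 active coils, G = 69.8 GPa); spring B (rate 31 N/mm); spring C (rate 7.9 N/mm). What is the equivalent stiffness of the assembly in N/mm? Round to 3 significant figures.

k_A = Gd⁴/(8D³N_a) = (69.8×10³)(3.1⁴)/(8·24.0³·18) = 3.2382 N/mm
Springs A,B series: k_AB = 1/(1/3.2382+1/31) = 2.9319 N/mm; parallel with C: k_eq = 2.9319+7.9 = 10.832 N/mm

10.8 N/mm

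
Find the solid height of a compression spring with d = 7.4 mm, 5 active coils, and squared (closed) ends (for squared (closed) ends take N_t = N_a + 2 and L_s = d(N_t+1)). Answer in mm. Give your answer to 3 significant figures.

squared (closed) ends: N_t = N_a + 2 = 5 + 2 = 7
L_s = d·(N_t+1) = 7.4 × 8 = 59.2 mm

59.2 mm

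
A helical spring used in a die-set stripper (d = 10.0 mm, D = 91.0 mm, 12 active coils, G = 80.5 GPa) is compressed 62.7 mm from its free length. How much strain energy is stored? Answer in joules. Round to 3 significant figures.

21.9 J

k = Gd⁴/(8D³N_a) = (80.5×10³)(10.0⁴)/(8·91.0³·12) = 11.128 N/mm
U = ½kδ² = 0.5 × 11.128 × 62.7² = 21873 N·mm = 21.873 J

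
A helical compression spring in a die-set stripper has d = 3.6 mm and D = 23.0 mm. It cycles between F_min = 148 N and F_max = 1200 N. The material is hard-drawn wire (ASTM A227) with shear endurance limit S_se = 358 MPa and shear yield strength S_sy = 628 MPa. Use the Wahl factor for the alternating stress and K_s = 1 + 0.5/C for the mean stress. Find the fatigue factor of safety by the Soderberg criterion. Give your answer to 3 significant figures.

0.268

C = D/d = 23.0/3.6 = 6.3889; K_W = (4C−1)/(4C−4)+0.615/C = 1.2354; K_s = 1+0.5/C = 1.0783
F_a = (F_max−F_min)/2 = 526 N; F_m = (F_max+F_min)/2 = 674 N
τ_a = K_W·8F_aD/(πd³) = 1.2354 × 660.31 = 815.77 MPa
τ_m = K_s·8F_mD/(πd³) = 1.0783 × 846.1 = 912.31 MPa
Soderberg: 1/n_f = τ_a/S_se + τ_m/S_sy = 815.77/358 + 912.31/628 = 2.27868 + 1.45273 = 3.7314
n_f = 1/3.7314 = 0.268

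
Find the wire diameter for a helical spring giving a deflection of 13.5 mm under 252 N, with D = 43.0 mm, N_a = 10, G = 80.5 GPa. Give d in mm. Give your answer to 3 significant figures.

Required rate k = F/δ = 252/13.5 = 18.667 N/mm
d = (8D³N_a·k / G)^(1/4) = (8·43.0³·10·18.667 / (80.5×10³))^0.25
  = (1474.9)^0.25 = 6.1971 mm

6.20 mm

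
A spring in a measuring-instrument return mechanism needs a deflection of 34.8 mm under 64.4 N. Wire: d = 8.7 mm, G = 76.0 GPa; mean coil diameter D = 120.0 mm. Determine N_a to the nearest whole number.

17

Required rate k = F/δ = 64.4/34.8 = 1.8506 N/mm
N_a = Gd⁴/(8D³k) = (76.0×10³ × 8.7⁴)/(8 × 120.0³ × 1.8506)
    = 4.35402e+08 / 2.55823e+07 = 17.02 → 17 coils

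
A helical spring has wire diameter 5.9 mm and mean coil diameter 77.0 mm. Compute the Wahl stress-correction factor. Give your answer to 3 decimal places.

1.109

C = D/d = 77.0/5.9 = 13.0508
K_W = (4C−1)/(4C−4) + 0.615/C = 51.203/48.203 + 0.0471 = 1.1094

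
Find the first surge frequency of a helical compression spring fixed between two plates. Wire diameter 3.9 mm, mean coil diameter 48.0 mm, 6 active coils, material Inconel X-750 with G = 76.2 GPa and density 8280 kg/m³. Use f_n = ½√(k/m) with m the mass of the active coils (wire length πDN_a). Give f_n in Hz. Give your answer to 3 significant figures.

96.3 Hz

k = Gd⁴/(8D³N_a) = (76.2×10³)(3.9⁴)/(8·48.0³·6) = 3.3208 N/mm = 3320.8 N/m
Wire length L = πDN_a = π·48.0·6 = 904.78 mm
m = ρ·(πd²/4)·L = 8280 × 11.946×10⁻⁶ m² × 0.90478 m = 0.089494 kg
f_n = ½√(k/m) = 0.5·√(3320.8/0.089494) = 0.5·√(37107) = 96.316 Hz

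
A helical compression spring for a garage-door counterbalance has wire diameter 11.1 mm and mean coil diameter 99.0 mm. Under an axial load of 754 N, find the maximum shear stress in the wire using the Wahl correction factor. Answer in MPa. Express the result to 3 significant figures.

Spring index C = D/d = 99.0/11.1 = 8.9189
K_W = (4C−1)/(4C−4) + 0.615/C = 34.676/31.676 + 0.0690 = 1.1637
τ₀ = 8FD/(πd³) = 8·754·99.0/(π·11.1³) = 597168/4296.5 = 138.99 MPa
τ_max = K·τ₀ = 1.1637 × 138.99 = 161.74 MPa

162 MPa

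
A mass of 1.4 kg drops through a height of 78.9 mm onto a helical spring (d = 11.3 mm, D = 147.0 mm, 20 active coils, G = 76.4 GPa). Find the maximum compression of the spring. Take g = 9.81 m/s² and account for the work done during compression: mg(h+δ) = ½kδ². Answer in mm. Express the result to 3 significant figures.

k = Gd⁴/(8D³N_a) = (76.4×10³)(11.3⁴)/(8·147.0³·20) = 2.451 N/mm
W = mg = 1.4 × 9.81 = 13.734 N
½kδ² − Wδ − Wh = 0 → δ = (W + √(W² + 2kWh))/k
δ = (13.734 + √(188.62 + 5311.77))/2.451 = (13.734 + 74.165)/2.451 = 35.863 mm

35.9 mm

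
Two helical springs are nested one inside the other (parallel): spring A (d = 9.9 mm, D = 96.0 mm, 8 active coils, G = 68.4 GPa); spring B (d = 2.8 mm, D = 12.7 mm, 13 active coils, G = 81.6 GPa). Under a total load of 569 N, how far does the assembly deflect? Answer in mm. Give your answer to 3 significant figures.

16.2 mm

k_A = Gd⁴/(8D³N_a) = (68.4×10³)(9.9⁴)/(8·96.0³·8) = 11.604 N/mm
k_B = Gd⁴/(8D³N_a) = (81.6×10³)(2.8⁴)/(8·12.7³·13) = 23.544 N/mm
Parallel: k_eq = 11.604 + 23.544 = 35.148 N/mm
δ = F/k_eq = 569/35.148 = 16.189 mm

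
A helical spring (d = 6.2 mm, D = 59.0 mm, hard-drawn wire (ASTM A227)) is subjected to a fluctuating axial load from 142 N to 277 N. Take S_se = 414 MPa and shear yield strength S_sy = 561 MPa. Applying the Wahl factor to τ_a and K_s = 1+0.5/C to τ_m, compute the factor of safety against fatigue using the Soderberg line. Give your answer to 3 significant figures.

2.73

C = D/d = 59.0/6.2 = 9.5161; K_W = (4C−1)/(4C−4)+0.615/C = 1.1527; K_s = 1+0.5/C = 1.0525
F_a = (F_max−F_min)/2 = 67.5 N; F_m = (F_max+F_min)/2 = 209.5 N
τ_a = K_W·8F_aD/(πd³) = 1.1527 × 42.552 = 49.05 MPa
τ_m = K_s·8F_mD/(πd³) = 1.0525 × 132.07 = 139.01 MPa
Soderberg: 1/n_f = τ_a/S_se + τ_m/S_sy = 49.05/414 + 139.01/561 = 0.11848 + 0.24779 = 0.36626
n_f = 1/0.36626 = 2.73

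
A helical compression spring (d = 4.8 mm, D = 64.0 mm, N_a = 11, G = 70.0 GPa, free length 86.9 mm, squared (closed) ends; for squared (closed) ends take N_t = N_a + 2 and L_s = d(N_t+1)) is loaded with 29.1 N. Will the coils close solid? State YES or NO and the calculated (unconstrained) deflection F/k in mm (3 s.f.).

NO, δ = 18.1 mm

k = Gd⁴/(8D³N_a) = (70.0×10³)(4.8⁴)/(8·64.0³·11) = 1.6108 N/mm
N_t = 13; L_s = 4.8·14 = 67.2 mm; δ_solid = L₀ − L_s = 86.9 − 67.2 = 19.7 mm
δ = F/k = 29.1/1.6108 = 18.066 mm
δ < δ_solid → spring does not go solid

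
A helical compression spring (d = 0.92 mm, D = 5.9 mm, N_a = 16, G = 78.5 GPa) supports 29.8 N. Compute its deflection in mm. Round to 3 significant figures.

k = Gd⁴/(8D³N_a) = (78.5×10³)(0.92⁴)/(8·5.9³·16) = 2.1392 N/mm
δ = F/k = 29.8 / 2.1392 = 13.93 mm

13.9 mm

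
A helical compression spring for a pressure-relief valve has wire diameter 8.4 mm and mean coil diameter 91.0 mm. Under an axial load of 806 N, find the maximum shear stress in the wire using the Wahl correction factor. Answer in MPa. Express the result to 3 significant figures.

357 MPa

Spring index C = D/d = 91.0/8.4 = 10.8333
K_W = (4C−1)/(4C−4) + 0.615/C = 42.333/39.333 + 0.0568 = 1.1330
τ₀ = 8FD/(πd³) = 8·806·91.0/(π·8.4³) = 586768/1862 = 315.12 MPa
τ_max = K·τ₀ = 1.1330 × 315.12 = 357.05 MPa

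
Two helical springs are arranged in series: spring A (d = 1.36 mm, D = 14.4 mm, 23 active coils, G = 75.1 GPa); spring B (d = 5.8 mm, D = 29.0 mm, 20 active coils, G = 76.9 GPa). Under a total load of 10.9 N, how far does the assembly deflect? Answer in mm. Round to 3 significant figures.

k_A = Gd⁴/(8D³N_a) = (75.1×10³)(1.36⁴)/(8·14.4³·23) = 0.46762 N/mm
k_B = Gd⁴/(8D³N_a) = (76.9×10³)(5.8⁴)/(8·29.0³·20) = 22.301 N/mm
Series: 1/k_eq = 1/0.46762 + 1/22.301 = 2.1833; k_eq = 0.45801 N/mm
δ = F/k_eq = 10.9/0.45801 = 23.798 mm

23.8 mm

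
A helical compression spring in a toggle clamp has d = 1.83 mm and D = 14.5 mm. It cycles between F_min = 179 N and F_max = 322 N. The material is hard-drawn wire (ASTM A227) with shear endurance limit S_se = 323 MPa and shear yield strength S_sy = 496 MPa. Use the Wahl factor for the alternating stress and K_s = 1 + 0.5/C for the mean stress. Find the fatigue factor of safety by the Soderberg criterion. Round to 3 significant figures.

0.208

C = D/d = 14.5/1.83 = 7.9235; K_W = (4C−1)/(4C−4)+0.615/C = 1.1859; K_s = 1+0.5/C = 1.0631
F_a = (F_max−F_min)/2 = 71.5 N; F_m = (F_max+F_min)/2 = 250.5 N
τ_a = K_W·8F_aD/(πd³) = 1.1859 × 430.79 = 510.89 MPa
τ_m = K_s·8F_mD/(πd³) = 1.0631 × 1509.3 = 1604.5 MPa
Soderberg: 1/n_f = τ_a/S_se + τ_m/S_sy = 510.89/323 + 1604.5/496 = 1.58169 + 3.23487 = 4.8166
n_f = 1/4.8166 = 0.2076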